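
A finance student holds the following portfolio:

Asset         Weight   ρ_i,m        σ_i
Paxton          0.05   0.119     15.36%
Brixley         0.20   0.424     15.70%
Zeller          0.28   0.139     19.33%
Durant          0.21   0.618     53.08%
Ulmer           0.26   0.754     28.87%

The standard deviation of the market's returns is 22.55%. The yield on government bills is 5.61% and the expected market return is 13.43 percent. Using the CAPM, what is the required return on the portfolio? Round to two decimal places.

10.72%

β_Paxton = 0.119 × 15.36% / 22.55% = 0.0811
β_Brixley = 0.424 × 15.70% / 22.55% = 0.2952
β_Zeller = 0.139 × 19.33% / 22.55% = 0.1192
β_Durant = 0.618 × 53.08% / 22.55% = 1.4547
β_Ulmer = 0.754 × 28.87% / 22.55% = 0.9653
β_P = Σ w_i β_i = 0.05×0.0811 + 0.20×0.2952 + 0.28×0.1192 + 0.21×1.4547 + 0.26×0.9653 = 0.6529
MRP = 13.43% − 5.61% = 7.82%
E(R_P) = R_f + β_P × MRP = 5.61% + 0.6529 × 7.82% = 10.72%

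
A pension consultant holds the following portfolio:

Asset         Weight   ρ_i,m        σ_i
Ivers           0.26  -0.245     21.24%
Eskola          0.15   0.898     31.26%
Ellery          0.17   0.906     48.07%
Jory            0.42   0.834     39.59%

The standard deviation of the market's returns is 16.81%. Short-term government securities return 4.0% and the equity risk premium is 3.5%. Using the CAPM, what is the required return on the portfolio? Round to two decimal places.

β_Ivers = -0.245 × 21.24% / 16.81% = -0.3096
β_Eskola = 0.898 × 31.26% / 16.81% = 1.6699
β_Ellery = 0.906 × 48.07% / 16.81% = 2.5908
β_Jory = 0.834 × 39.59% / 16.81% = 1.9642
β_P = Σ w_i β_i = 0.26×-0.3096 + 0.15×1.6699 + 0.17×2.5908 + 0.42×1.9642 = 1.4354
E(R_P) = R_f + β_P × MRP = 4.0% + 1.4354 × 3.5% = 9.02%

9.02%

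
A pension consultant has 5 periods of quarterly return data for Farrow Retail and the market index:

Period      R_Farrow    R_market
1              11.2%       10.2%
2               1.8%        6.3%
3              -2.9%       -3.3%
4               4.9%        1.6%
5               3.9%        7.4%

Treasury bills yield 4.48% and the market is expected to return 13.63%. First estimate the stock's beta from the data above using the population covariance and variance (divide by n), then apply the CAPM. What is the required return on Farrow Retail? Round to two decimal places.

Mean R_i = (11.2 + 1.8 − 2.9 + 4.9 + 3.9) / 5 = 3.7800%
Mean R_m = (10.2 + 6.3 − 3.3 + 1.6 + 7.4) / 5 = 4.4400%
Σ(R_i − R̄_i)(R_m − R̄_m) = 87.9340  ⇒  Cov = 87.9340 / 5 = 17.5868
Σ(R_m − R̄_m)² = 113.3720  ⇒  Var(R_m) = 113.3720 / 5 = 22.6744
β = Cov / Var(R_m) = 17.5868 / 22.6744 = 0.7756
MRP = 13.63% − 4.48% = 9.15%
E(R) = R_f + β × MRP = 4.48% + 0.7756 × 9.15% = 11.58%

11.58%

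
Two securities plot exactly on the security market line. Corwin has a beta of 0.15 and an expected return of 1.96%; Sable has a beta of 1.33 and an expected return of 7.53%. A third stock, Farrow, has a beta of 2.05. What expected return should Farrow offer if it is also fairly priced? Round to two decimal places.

10.93%

MRP (SML slope) = (7.53% − 1.96%) / (1.33 − 0.15) = 5.57% / 1.18 = 4.7203%
R_f (intercept) = 1.96% − 0.15 × 4.7203% = 1.2520%
E(R_Farrow) = R_f + β × MRP = 1.2520% + 2.05 × 4.7203% = 10.93%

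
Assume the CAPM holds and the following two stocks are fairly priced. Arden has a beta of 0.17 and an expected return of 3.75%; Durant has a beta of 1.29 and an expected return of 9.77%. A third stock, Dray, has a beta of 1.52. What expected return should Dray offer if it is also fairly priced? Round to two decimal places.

MRP (SML slope) = (9.77% − 3.75%) / (1.29 − 0.17) = 6.02% / 1.12 = 5.3750%
R_f (intercept) = 3.75% − 0.17 × 5.3750% = 2.8363%
E(R_Dray) = R_f + β × MRP = 2.8363% + 1.52 × 5.3750% = 11.01%

11.01%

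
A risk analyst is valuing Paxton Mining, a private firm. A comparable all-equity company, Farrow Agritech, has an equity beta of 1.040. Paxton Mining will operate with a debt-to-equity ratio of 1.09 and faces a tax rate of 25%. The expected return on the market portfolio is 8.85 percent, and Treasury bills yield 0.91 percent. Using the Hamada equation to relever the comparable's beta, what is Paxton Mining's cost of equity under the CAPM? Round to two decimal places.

15.92%

β_L = β_U × [1 + (1 − t)(D/E)] = 1.040 × [1 + (1 − 0.25) × 1.09]
    = 1.040 × [1 + 0.75 × 1.09] = 1.040 × 1.8175 = 1.8902
MRP = 8.85% − 0.91% = 7.94%
E(R) = R_f + β_L × MRP = 0.91% + 1.8902 × 7.94% = 15.92%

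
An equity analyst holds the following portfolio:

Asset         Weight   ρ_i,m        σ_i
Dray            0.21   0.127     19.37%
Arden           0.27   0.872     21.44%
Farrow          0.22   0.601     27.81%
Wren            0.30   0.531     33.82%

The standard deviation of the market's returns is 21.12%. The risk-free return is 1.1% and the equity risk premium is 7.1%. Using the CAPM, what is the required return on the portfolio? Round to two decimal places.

6.02%

β_Dray = 0.127 × 19.37% / 21.12% = 0.1165
β_Arden = 0.872 × 21.44% / 21.12% = 0.8852
β_Farrow = 0.601 × 27.81% / 21.12% = 0.7914
β_Wren = 0.531 × 33.82% / 21.12% = 0.8503
β_P = Σ w_i β_i = 0.21×0.1165 + 0.27×0.8852 + 0.22×0.7914 + 0.30×0.8503 = 0.6927
E(R_P) = R_f + β_P × MRP = 1.1% + 0.6927 × 7.1% = 6.02%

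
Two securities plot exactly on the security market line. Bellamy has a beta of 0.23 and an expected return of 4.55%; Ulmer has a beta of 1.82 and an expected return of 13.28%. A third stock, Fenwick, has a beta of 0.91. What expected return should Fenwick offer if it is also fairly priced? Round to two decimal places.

MRP (SML slope) = (13.28% − 4.55%) / (1.82 − 0.23) = 8.73% / 1.59 = 5.4906%
R_f (intercept) = 4.55% − 0.23 × 5.4906% = 3.2872%
E(R_Fenwick) = R_f + β × MRP = 3.2872% + 0.91 × 5.4906% = 8.28%

8.28%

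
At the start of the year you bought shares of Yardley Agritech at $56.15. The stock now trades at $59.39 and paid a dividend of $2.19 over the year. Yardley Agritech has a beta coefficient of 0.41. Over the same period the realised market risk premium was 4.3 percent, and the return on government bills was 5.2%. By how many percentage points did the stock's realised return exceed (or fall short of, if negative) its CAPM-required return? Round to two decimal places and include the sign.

+2.71%

Realised HPR = (P1 + D1 − P0) / P0 = (59.39 + 2.19 − 56.15) / 56.15 = 5.43 / 56.15 = 9.6705%
CAPM required = R_f + β·MRP = 5.2% + 0.41 × 4.3% = 6.9630%
α = realised − required = 9.6705% − 6.9630% = +2.71%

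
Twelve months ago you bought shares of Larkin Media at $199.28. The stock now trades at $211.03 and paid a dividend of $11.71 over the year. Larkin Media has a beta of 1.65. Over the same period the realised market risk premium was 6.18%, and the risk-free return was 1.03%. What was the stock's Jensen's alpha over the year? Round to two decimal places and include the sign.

+0.55%

Realised HPR = (P1 + D1 − P0) / P0 = (211.03 + 11.71 − 199.28) / 199.28 = 23.46 / 199.28 = 11.7724%
CAPM required = R_f + β·MRP = 1.03% + 1.65 × 6.18% = 11.2270%
α = realised − required = 11.7724% − 11.2270% = +0.55%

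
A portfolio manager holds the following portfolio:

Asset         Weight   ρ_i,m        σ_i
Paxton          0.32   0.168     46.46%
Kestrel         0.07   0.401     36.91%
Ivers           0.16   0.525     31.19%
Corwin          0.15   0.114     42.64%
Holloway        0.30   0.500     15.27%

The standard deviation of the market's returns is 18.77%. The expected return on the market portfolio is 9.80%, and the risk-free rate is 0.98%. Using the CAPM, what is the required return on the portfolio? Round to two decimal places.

5.29%

β_Paxton = 0.168 × 46.46% / 18.77% = 0.4158
β_Kestrel = 0.401 × 36.91% / 18.77% = 0.7885
β_Ivers = 0.525 × 31.19% / 18.77% = 0.8724
β_Corwin = 0.114 × 42.64% / 18.77% = 0.2590
β_Holloway = 0.500 × 15.27% / 18.77% = 0.4068
β_P = Σ w_i β_i = 0.32×0.4158 + 0.07×0.7885 + 0.16×0.8724 + 0.15×0.2590 + 0.30×0.4068 = 0.4887
MRP = 9.80% − 0.98% = 8.82%
E(R_P) = R_f + β_P × MRP = 0.98% + 0.4887 × 8.82% = 5.29%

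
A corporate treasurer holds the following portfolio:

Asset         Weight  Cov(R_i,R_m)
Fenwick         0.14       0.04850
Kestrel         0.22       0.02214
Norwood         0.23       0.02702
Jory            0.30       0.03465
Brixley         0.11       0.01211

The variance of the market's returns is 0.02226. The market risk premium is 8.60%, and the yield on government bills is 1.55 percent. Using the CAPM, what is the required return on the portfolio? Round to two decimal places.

β_Fenwick = 0.04850 / 0.02226 = 2.1788
β_Kestrel = 0.02214 / 0.02226 = 0.9946
β_Norwood = 0.02702 / 0.02226 = 1.2138
β_Jory = 0.03465 / 0.02226 = 1.5566
β_Brixley = 0.01211 / 0.02226 = 0.5440
β_P = Σ w_i β_i = 0.14×2.1788 + 0.22×0.9946 + 0.23×1.2138 + 0.30×1.5566 + 0.11×0.5440 = 1.3298
E(R_P) = R_f + β_P × MRP = 1.55% + 1.3298 × 8.60% = 12.99%

12.99%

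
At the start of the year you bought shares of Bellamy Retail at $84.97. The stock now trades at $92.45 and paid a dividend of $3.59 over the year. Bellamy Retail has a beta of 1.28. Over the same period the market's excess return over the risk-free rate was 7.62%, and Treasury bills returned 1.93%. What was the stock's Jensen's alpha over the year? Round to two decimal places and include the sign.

Realised HPR = (P1 + D1 − P0) / P0 = (92.45 + 3.59 − 84.97) / 84.97 = 11.07 / 84.97 = 13.0281%
CAPM required = R_f + β·MRP = 1.93% + 1.28 × 7.62% = 11.6836%
α = realised − required = 13.0281% − 11.6836% = +1.34%

+1.34%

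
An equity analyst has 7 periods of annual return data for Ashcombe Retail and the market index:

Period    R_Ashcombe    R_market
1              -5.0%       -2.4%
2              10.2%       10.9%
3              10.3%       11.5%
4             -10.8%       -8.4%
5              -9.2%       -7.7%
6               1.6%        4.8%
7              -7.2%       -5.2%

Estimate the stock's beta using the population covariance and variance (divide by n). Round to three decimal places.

Mean R_i = (-5.0 + 10.2 + 10.3 − 10.8 − 9.2 + 1.6 − 7.2) / 7 = -1.4429%
Mean R_m = (-2.4 + 10.9 + 11.5 − 8.4 − 7.7 + 4.8 − 5.2) / 7 = 0.5000%
Σ(R_i − R̄_i)(R_m − R̄_m) = 453.3600  ⇒  Cov = 453.3600 / 7 = 64.7657
Σ(R_m − R̄_m)² = 435.0000  ⇒  Var(R_m) = 435.0000 / 7 = 62.1429
β = Cov / Var(R_m) = 64.7657 / 62.1429 = 1.0422

1.042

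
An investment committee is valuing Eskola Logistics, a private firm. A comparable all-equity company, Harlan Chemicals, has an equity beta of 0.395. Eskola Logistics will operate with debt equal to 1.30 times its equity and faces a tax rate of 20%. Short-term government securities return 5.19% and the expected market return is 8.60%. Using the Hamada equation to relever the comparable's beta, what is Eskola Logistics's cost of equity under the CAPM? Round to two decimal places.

7.94%

β_L = β_U × [1 + (1 − t)(D/E)] = 0.395 × [1 + (1 − 0.20) × 1.30]
    = 0.395 × [1 + 0.80 × 1.30] = 0.395 × 2.0400 = 0.8058
MRP = 8.60% − 5.19% = 3.41%
E(R) = R_f + β_L × MRP = 5.19% + 0.8058 × 3.41% = 7.94%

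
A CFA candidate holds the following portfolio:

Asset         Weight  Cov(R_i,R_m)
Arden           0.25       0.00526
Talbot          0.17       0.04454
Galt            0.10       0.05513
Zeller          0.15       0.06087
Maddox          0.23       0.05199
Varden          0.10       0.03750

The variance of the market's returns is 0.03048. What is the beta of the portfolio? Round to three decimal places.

1.287

β_Arden = 0.00526 / 0.03048 = 0.1726
β_Talbot = 0.04454 / 0.03048 = 1.4613
β_Galt = 0.05513 / 0.03048 = 1.8087
β_Zeller = 0.06087 / 0.03048 = 1.9970
β_Maddox = 0.05199 / 0.03048 = 1.7057
β_Varden = 0.03750 / 0.03048 = 1.2303
β_P = Σ w_i β_i = 0.25×0.1726 + 0.17×1.4613 + 0.10×1.8087 + 0.15×1.9970 + 0.23×1.7057 + 0.10×1.2303 = 1.2873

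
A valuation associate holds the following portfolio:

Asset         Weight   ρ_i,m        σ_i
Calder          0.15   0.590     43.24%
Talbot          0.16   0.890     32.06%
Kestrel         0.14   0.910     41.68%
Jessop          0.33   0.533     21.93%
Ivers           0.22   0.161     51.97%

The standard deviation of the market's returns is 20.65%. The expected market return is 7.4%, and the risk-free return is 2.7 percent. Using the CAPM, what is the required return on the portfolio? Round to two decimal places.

7.12%

β_Calder = 0.590 × 43.24% / 20.65% = 1.2354
β_Talbot = 0.890 × 32.06% / 20.65% = 1.3818
β_Kestrel = 0.910 × 41.68% / 20.65% = 1.8367
β_Jessop = 0.533 × 21.93% / 20.65% = 0.5660
β_Ivers = 0.161 × 51.97% / 20.65% = 0.4052
β_P = Σ w_i β_i = 0.15×1.2354 + 0.16×1.3818 + 0.14×1.8367 + 0.33×0.5660 + 0.22×0.4052 = 0.9395
MRP = 7.4% − 2.7% = 4.70%
E(R_P) = R_f + β_P × MRP = 2.7% + 0.9395 × 4.7% = 7.12%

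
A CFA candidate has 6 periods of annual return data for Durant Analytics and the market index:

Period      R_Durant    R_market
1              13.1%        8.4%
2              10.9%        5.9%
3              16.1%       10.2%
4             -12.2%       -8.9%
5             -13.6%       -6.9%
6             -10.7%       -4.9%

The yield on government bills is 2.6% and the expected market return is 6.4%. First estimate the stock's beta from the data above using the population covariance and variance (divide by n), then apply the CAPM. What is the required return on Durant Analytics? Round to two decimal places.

8.88%

Mean R_i = (13.1 + 10.9 + 16.1 − 12.2 − 13.6 − 10.7) / 6 = 0.6000%
Mean R_m = (8.4 + 5.9 + 10.2 − 8.9 − 6.9 − 4.9) / 6 = 0.6333%
Σ(R_i − R̄_i)(R_m − R̄_m) = 591.1400  ⇒  Cov = 591.1400 / 6 = 98.5233
Σ(R_m − R̄_m)² = 357.8333  ⇒  Var(R_m) = 357.8333 / 6 = 59.6389
β = Cov / Var(R_m) = 98.5233 / 59.6389 = 1.6520
MRP = 6.4% − 2.6% = 3.80%
E(R) = R_f + β × MRP = 2.6% + 1.6520 × 3.8% = 8.88%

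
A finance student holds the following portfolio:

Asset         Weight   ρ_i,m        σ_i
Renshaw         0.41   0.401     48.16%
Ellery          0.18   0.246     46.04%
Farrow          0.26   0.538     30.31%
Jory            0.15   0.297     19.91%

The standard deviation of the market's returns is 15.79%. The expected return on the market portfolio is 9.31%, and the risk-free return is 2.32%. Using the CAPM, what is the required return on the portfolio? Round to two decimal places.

9.00%

β_Renshaw = 0.401 × 48.16% / 15.79% = 1.2231
β_Ellery = 0.246 × 46.04% / 15.79% = 0.7173
β_Farrow = 0.538 × 30.31% / 15.79% = 1.0327
β_Jory = 0.297 × 19.91% / 15.79% = 0.3745
β_P = Σ w_i β_i = 0.41×1.2231 + 0.18×0.7173 + 0.26×1.0327 + 0.15×0.3745 = 0.9553
MRP = 9.31% − 2.32% = 6.99%
E(R_P) = R_f + β_P × MRP = 2.32% + 0.9553 × 6.99% = 9.00%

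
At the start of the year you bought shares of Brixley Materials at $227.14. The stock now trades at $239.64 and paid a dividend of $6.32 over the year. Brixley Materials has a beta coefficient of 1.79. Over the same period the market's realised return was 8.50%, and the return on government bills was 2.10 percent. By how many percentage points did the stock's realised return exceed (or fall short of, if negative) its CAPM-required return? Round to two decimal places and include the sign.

Realised HPR = (P1 + D1 − P0) / P0 = (239.64 + 6.32 − 227.14) / 227.14 = 18.82 / 227.14 = 8.2856%
MRP = 8.50% − 2.10% = 6.40%
CAPM required = R_f + β·MRP = 2.10% + 1.79 × 6.40% = 13.5560%
α = realised − required = 8.2856% − 13.5560% = -5.27%

-5.27%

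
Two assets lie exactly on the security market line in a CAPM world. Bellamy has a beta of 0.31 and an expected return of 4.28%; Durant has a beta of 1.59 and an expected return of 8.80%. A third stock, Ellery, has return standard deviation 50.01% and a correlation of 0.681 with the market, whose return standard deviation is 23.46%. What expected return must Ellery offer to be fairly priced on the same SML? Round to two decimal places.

MRP = (8.80% − 4.28%) / (1.59 − 0.31) = 3.5313%
R_f = 4.28% − 0.31 × 3.5313% = 3.1853%
β_Ellery = ρ·σ_i/σ_m = 0.681 × 50.01 / 23.46 = 1.4517
E(R_Ellery) = R_f + β × MRP = 3.1853% + 1.4517 × 3.5313% = 8.31%

8.31%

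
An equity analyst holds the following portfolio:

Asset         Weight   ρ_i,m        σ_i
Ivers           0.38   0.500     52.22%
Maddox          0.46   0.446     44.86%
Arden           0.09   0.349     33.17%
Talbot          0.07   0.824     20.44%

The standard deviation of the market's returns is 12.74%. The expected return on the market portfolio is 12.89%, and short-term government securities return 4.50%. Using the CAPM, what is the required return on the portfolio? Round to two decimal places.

18.56%

β_Ivers = 0.500 × 52.22% / 12.74% = 2.0495
β_Maddox = 0.446 × 44.86% / 12.74% = 1.5705
β_Arden = 0.349 × 33.17% / 12.74% = 0.9087
β_Talbot = 0.824 × 20.44% / 12.74% = 1.3220
β_P = Σ w_i β_i = 0.38×2.0495 + 0.46×1.5705 + 0.09×0.9087 + 0.07×1.3220 = 1.6756
MRP = 12.89% − 4.50% = 8.39%
E(R_P) = R_f + β_P × MRP = 4.50% + 1.6756 × 8.39% = 18.56%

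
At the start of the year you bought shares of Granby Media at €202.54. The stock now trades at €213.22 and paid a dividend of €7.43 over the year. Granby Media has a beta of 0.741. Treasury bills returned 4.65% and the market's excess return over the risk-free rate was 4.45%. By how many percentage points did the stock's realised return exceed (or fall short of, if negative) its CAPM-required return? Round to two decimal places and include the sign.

+0.99%

Realised HPR = (P1 + D1 − P0) / P0 = (213.22 + 7.43 − 202.54) / 202.54 = 18.11 / 202.54 = 8.9414%
CAPM required = R_f + β·MRP = 4.65% + 0.741 × 4.45% = 7.94745%
α = realised − required = 8.9414% − 7.94745% = +0.99%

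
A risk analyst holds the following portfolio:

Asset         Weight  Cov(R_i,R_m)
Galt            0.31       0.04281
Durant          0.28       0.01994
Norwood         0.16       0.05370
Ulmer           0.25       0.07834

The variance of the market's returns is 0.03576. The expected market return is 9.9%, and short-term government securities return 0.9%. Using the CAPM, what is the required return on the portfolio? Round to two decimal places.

12.74%

β_Galt = 0.04281 / 0.03576 = 1.1971
β_Durant = 0.01994 / 0.03576 = 0.5576
β_Norwood = 0.05370 / 0.03576 = 1.5017
β_Ulmer = 0.07834 / 0.03576 = 2.1907
β_P = Σ w_i β_i = 0.31×1.1971 + 0.28×0.5576 + 0.16×1.5017 + 0.25×2.1907 = 1.3152
MRP = 9.9% − 0.9% = 9.00%
E(R_P) = R_f + β_P × MRP = 0.9% + 1.3152 × 9.0% = 12.74%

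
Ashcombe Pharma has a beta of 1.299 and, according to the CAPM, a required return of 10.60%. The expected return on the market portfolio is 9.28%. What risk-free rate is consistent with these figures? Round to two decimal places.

4.87%

E(R) = R_f + β(E(R_m) − R_f) = R_f(1 − β) + β·E(R_m)
10.60% = R_f × (1 − 1.299) + 1.299 × 9.28%
10.60% = R_f × -0.299 + 12.05472%
R_f = (10.60% − 12.05472%) / -0.299 = 4.87%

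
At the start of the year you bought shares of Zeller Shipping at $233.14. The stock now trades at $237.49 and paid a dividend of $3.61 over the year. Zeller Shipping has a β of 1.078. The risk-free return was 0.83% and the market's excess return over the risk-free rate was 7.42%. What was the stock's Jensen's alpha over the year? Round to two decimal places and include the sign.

Realised HPR = (P1 + D1 − P0) / P0 = (237.49 + 3.61 − 233.14) / 233.14 = 7.96 / 233.14 = 3.4143%
CAPM required = R_f + β·MRP = 0.83% + 1.078 × 7.42% = 8.82876%
α = realised − required = 3.4143% − 8.82876% = -5.41%

-5.41%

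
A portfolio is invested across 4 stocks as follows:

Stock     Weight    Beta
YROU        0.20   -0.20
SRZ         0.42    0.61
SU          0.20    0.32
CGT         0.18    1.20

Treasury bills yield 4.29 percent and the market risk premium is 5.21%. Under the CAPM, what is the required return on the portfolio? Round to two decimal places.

6.88%

β_P = Σ w_i β_i = 0.20×-0.20 + 0.42×0.61 + 0.20×0.32 + 0.18×1.20 = 0.4962
E(R_P) = R_f + β_P × MRP = 4.29% + 0.4962 × 5.21% = 6.88%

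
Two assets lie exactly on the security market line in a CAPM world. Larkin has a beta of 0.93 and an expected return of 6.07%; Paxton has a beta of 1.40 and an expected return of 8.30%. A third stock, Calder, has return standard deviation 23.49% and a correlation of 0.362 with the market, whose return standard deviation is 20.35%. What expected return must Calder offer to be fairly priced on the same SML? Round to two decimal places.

MRP = (8.30% − 6.07%) / (1.40 − 0.93) = 4.7447%
R_f = 6.07% − 0.93 × 4.7447% = 1.6574%
β_Calder = ρ·σ_i/σ_m = 0.362 × 23.49 / 20.35 = 0.4179
E(R_Calder) = R_f + β × MRP = 1.6574% + 0.4179 × 4.7447% = 3.64%

3.64%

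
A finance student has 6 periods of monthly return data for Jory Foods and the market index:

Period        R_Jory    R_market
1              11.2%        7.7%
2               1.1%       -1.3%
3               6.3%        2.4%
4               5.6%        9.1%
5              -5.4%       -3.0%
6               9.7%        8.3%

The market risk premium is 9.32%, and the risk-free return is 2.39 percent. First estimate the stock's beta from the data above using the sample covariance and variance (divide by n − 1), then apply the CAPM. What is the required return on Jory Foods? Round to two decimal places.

11.69%

Mean R_i = (11.2 + 1.1 + 6.3 + 5.6 − 5.4 + 9.7) / 6 = 4.7500%
Mean R_m = (7.7 − 1.3 + 2.4 + 9.1 − 3.0 + 8.3) / 6 = 3.8667%
Σ(R_i − R̄_i)(R_m − R̄_m) = 137.4000  ⇒  Cov = 137.4000 / 5 = 27.4800
Σ(R_m − R̄_m)² = 137.7333  ⇒  Var(R_m) = 137.7333 / 5 = 27.5467
β = Cov / Var(R_m) = 27.4800 / 27.5467 = 0.9976
E(R) = R_f + β × MRP = 2.39% + 0.9976 × 9.32% = 11.69%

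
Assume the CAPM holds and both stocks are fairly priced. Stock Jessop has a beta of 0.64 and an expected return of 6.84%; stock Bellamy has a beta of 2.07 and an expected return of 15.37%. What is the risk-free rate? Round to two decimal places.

Both satisfy E(R) = R_f + β·MRP, so the slope of the SML is
MRP = (15.37% − 6.84%) / (2.07 − 0.64) = 8.53% / 1.43 = 5.9650%
R_f = E(R_Jessop) − β_Jessop·MRP = 6.84% − 0.64 × 5.9650% = 3.0224%

3.02%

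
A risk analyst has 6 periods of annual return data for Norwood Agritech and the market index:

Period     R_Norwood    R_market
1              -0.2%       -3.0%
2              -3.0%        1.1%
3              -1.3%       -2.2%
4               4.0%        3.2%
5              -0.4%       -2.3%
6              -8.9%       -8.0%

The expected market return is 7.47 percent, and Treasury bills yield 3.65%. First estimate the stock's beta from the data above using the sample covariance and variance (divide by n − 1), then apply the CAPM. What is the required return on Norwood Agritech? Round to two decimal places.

7.11%

Mean R_i = (-0.2 − 3.0 − 1.3 + 4.0 − 0.4 − 8.9) / 6 = -1.6333%
Mean R_m = (-3.0 + 1.1 − 2.2 + 3.2 − 2.3 − 8.0) / 6 = -1.8667%
Σ(R_i − R̄_i)(R_m − R̄_m) = 66.7867  ⇒  Cov = 66.7867 / 5 = 13.3573
Σ(R_m − R̄_m)² = 73.6733  ⇒  Var(R_m) = 73.6733 / 5 = 14.7347
β = Cov / Var(R_m) = 13.3573 / 14.7347 = 0.9065
MRP = 7.47% − 3.65% = 3.82%
E(R) = R_f + β × MRP = 3.65% + 0.9065 × 3.82% = 7.11%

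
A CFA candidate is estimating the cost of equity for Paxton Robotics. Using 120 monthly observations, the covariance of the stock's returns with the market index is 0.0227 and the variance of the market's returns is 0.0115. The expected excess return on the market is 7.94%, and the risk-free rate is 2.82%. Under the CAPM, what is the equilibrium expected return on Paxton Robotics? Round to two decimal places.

β = Cov(R_i, R_m) / Var(R_m) = 0.0227 / 0.0115 = 1.9739
E(R) = R_f + β × MRP = 2.82% + 1.9739 × 7.94% = 18.49%

18.49%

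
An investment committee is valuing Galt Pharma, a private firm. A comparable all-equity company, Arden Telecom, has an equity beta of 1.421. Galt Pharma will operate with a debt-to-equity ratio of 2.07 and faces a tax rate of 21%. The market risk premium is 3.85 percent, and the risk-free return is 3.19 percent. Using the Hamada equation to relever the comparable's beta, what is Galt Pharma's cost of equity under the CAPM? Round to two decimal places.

17.61%

β_L = β_U × [1 + (1 − t)(D/E)] = 1.421 × [1 + (1 − 0.21) × 2.07]
    = 1.421 × [1 + 0.79 × 2.07] = 1.421 × 2.6353 = 3.7448
E(R) = R_f + β_L × MRP = 3.19% + 3.7448 × 3.85% = 17.61%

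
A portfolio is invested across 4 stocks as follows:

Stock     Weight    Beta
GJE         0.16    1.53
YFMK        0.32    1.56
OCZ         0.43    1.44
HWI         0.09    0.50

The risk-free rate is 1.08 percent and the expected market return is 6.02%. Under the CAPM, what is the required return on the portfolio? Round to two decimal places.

8.04%

β_P = Σ w_i β_i = 0.16×1.53 + 0.32×1.56 + 0.43×1.44 + 0.09×0.50 = 1.4082
MRP = 6.02% − 1.08% = 4.94%
E(R_P) = R_f + β_P × MRP = 1.08% + 1.4082 × 4.94% = 8.04%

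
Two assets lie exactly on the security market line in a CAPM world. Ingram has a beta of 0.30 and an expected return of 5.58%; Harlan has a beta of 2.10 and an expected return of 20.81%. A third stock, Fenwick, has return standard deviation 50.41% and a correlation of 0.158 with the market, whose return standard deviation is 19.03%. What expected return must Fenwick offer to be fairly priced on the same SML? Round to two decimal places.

6.58%

MRP = (20.81% − 5.58%) / (2.10 − 0.30) = 8.4611%
R_f = 5.58% − 0.30 × 8.4611% = 3.0417%
β_Fenwick = ρ·σ_i/σ_m = 0.158 × 50.41 / 19.03 = 0.4185
E(R_Fenwick) = R_f + β × MRP = 3.0417% + 0.4185 × 8.4611% = 6.58%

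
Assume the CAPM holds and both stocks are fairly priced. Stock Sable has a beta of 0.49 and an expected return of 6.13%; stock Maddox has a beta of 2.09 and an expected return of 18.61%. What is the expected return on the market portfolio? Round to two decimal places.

Both satisfy E(R) = R_f + β·MRP, so the slope of the SML is
MRP = (18.61% − 6.13%) / (2.09 − 0.49) = 12.48% / 1.60 = 7.8000%
R_f = E(R_Sable) − β_Sable·MRP = 6.13% − 0.49 × 7.8000% = 2.3080%
E(R_m) = R_f + MRP = 2.3080% + 7.8000% = 10.11%

10.11%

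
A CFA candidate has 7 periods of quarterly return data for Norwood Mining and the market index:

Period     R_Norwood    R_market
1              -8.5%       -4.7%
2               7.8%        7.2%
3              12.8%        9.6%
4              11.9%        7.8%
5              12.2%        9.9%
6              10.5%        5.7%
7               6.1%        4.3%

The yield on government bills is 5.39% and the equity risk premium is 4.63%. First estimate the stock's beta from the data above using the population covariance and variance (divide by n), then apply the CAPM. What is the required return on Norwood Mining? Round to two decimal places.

12.15%

Mean R_i = (-8.5 + 7.8 + 12.8 + 11.9 + 12.2 + 10.5 + 6.1) / 7 = 7.5429%
Mean R_m = (-4.7 + 7.2 + 9.6 + 7.8 + 9.9 + 5.7 + 4.3) / 7 = 5.6857%
Σ(R_i − R̄_i)(R_m − R̄_m) = 218.4643  ⇒  Cov = 218.4643 / 7 = 31.2092
Σ(R_m − R̄_m)² = 149.6286  ⇒  Var(R_m) = 149.6286 / 7 = 21.3755
β = Cov / Var(R_m) = 31.2092 / 21.3755 = 1.4600
E(R) = R_f + β × MRP = 5.39% + 1.4600 × 4.63% = 12.15%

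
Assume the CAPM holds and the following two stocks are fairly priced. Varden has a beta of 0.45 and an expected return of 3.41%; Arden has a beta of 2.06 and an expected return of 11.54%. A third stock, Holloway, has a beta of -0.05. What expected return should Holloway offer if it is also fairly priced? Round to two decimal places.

MRP (SML slope) = (11.54% − 3.41%) / (2.06 − 0.45) = 8.13% / 1.61 = 5.0497%
R_f (intercept) = 3.41% − 0.45 × 5.0497% = 1.1376%
E(R_Holloway) = R_f + β × MRP = 1.1376% + -0.05 × 5.0497% = 0.89%

0.89%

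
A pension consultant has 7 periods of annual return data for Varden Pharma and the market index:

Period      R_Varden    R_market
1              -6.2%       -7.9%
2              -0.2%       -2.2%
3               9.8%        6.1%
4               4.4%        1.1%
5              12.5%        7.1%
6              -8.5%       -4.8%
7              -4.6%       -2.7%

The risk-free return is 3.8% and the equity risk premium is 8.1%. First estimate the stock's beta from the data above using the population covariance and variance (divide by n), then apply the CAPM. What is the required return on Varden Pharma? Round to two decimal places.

15.17%

Mean R_i = (-6.2 − 0.2 + 9.8 + 4.4 + 12.5 − 8.5 − 4.6) / 7 = 1.0286%
Mean R_m = (-7.9 − 2.2 + 6.1 + 1.1 + 7.1 − 4.8 − 2.7) / 7 = -0.4714%
Σ(R_i − R̄_i)(R_m − R̄_m) = 259.4043  ⇒  Cov = 259.4043 / 7 = 37.0578
Σ(R_m − R̄_m)² = 184.8543  ⇒  Var(R_m) = 184.8543 / 7 = 26.4078
β = Cov / Var(R_m) = 37.0578 / 26.4078 = 1.4033
E(R) = R_f + β × MRP = 3.8% + 1.4033 × 8.1% = 15.17%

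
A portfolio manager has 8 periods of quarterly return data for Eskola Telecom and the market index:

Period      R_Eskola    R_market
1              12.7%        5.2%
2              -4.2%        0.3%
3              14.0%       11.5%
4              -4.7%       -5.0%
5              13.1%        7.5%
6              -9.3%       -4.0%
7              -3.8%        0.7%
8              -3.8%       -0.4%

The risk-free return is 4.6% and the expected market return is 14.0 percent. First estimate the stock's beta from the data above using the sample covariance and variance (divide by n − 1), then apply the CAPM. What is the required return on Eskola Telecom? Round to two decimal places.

19.40%

Mean R_i = (12.7 − 4.2 + 14.0 − 4.7 + 13.1 − 9.3 − 3.8 − 3.8) / 8 = 1.7500%
Mean R_m = (5.2 + 0.3 + 11.5 − 5.0 + 7.5 − 4.0 + 0.7 − 0.4) / 8 = 1.9750%
Σ(R_i − R̄_i)(R_m − R̄_m) = 355.9400  ⇒  Cov = 355.9400 / 7 = 50.8486
Σ(R_m − R̄_m)² = 226.0750  ⇒  Var(R_m) = 226.0750 / 7 = 32.2964
β = Cov / Var(R_m) = 50.8486 / 32.2964 = 1.5744
MRP = 14.0% − 4.6% = 9.40%
E(R) = R_f + β × MRP = 4.6% + 1.5744 × 9.4% = 19.40%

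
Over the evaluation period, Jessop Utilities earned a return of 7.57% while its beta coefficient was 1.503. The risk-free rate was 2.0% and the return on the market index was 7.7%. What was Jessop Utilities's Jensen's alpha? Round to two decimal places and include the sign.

-3.00%

Market excess return = 7.7% − 2.0% = 5.70%
CAPM benchmark = R_f + β(R_m − R_f) = 2.0% + 1.503 × 5.7% = 10.5671%
α = actual − benchmark = 7.57% − 10.5671% = -3.00%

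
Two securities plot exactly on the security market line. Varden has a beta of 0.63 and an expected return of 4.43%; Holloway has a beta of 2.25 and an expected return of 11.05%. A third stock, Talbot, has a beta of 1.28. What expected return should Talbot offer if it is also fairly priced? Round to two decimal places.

MRP (SML slope) = (11.05% − 4.43%) / (2.25 − 0.63) = 6.62% / 1.62 = 4.0864%
R_f (intercept) = 4.43% − 0.63 × 4.0864% = 1.8556%
E(R_Talbot) = R_f + β × MRP = 1.8556% + 1.28 × 4.0864% = 7.09%

7.09%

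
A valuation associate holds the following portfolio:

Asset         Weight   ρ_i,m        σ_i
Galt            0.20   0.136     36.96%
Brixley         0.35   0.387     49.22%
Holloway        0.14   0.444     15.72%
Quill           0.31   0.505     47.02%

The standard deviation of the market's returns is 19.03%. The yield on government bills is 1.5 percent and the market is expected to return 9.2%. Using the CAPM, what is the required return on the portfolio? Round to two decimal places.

β_Galt = 0.136 × 36.96% / 19.03% = 0.2641
β_Brixley = 0.387 × 49.22% / 19.03% = 1.0010
β_Holloway = 0.444 × 15.72% / 19.03% = 0.3668
β_Quill = 0.505 × 47.02% / 19.03% = 1.2478
β_P = Σ w_i β_i = 0.20×0.2641 + 0.35×1.0010 + 0.14×0.3668 + 0.31×1.2478 = 0.8413
MRP = 9.2% − 1.5% = 7.70%
E(R_P) = R_f + β_P × MRP = 1.5% + 0.8413 × 7.7% = 7.98%

7.98%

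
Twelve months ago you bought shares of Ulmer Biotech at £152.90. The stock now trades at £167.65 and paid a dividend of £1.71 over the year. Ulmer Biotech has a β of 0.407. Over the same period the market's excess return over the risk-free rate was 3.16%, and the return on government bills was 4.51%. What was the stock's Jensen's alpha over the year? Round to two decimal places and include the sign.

Realised HPR = (P1 + D1 − P0) / P0 = (167.65 + 1.71 − 152.90) / 152.90 = 16.46 / 152.90 = 10.7652%
CAPM required = R_f + β·MRP = 4.51% + 0.407 × 3.16% = 5.79612%
α = realised − required = 10.7652% − 5.79612% = +4.97%

+4.97%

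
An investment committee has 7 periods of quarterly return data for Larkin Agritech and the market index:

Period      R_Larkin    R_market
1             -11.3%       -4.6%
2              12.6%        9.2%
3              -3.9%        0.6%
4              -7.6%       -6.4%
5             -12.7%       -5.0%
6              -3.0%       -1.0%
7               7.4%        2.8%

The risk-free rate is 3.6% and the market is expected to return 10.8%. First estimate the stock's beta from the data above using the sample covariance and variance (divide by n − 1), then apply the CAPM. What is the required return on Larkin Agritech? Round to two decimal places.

15.31%

Mean R_i = (-11.3 + 12.6 − 3.9 − 7.6 − 12.7 − 3.0 + 7.4) / 7 = -2.6429%
Mean R_m = (-4.6 + 9.2 + 0.6 − 6.4 − 5.0 − 1.0 + 2.8) / 7 = -0.6286%
Σ(R_i − R̄_i)(R_m − R̄_m) = 289.7914  ⇒  Cov = 289.7914 / 6 = 48.2986
Σ(R_m − R̄_m)² = 178.1943  ⇒  Var(R_m) = 178.1943 / 6 = 29.6991
β = Cov / Var(R_m) = 48.2986 / 29.6991 = 1.6263
MRP = 10.8% − 3.6% = 7.20%
E(R) = R_f + β × MRP = 3.6% + 1.6263 × 7.2% = 15.31%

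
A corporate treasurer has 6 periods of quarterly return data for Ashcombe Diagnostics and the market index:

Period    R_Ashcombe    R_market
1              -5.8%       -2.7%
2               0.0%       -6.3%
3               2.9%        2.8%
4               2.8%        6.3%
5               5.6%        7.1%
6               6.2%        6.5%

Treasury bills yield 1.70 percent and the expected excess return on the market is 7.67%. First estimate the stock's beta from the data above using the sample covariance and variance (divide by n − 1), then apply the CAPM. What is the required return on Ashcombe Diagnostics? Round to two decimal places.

Mean R_i = (-5.8 + 0.0 + 2.9 + 2.8 + 5.6 + 6.2) / 6 = 1.9500%
Mean R_m = (-2.7 − 6.3 + 2.8 + 6.3 + 7.1 + 6.5) / 6 = 2.2833%
Σ(R_i − R̄_i)(R_m − R̄_m) = 94.7650  ⇒  Cov = 94.7650 / 5 = 18.9530
Σ(R_m − R̄_m)² = 155.8883  ⇒  Var(R_m) = 155.8883 / 5 = 31.1777
β = Cov / Var(R_m) = 18.9530 / 31.1777 = 0.6079
E(R) = R_f + β × MRP = 1.70% + 0.6079 × 7.67% = 6.36%

6.36%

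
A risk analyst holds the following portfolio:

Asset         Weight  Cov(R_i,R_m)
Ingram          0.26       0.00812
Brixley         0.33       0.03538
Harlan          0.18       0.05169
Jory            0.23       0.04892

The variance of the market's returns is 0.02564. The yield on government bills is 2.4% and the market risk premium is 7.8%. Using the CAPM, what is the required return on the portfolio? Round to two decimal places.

β_Ingram = 0.00812 / 0.02564 = 0.3167
β_Brixley = 0.03538 / 0.02564 = 1.3799
β_Harlan = 0.05169 / 0.02564 = 2.0160
β_Jory = 0.04892 / 0.02564 = 1.9080
β_P = Σ w_i β_i = 0.26×0.3167 + 0.33×1.3799 + 0.18×2.0160 + 0.23×1.9080 = 1.3394
E(R_P) = R_f + β_P × MRP = 2.4% + 1.3394 × 7.8% = 12.85%

12.85%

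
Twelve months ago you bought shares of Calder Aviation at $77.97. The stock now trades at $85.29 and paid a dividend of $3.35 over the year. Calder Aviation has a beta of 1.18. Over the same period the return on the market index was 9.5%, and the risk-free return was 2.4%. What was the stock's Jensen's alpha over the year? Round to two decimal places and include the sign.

+2.91%

Realised HPR = (P1 + D1 − P0) / P0 = (85.29 + 3.35 − 77.97) / 77.97 = 10.67 / 77.97 = 13.6848%
MRP = 9.5% − 2.4% = 7.10%
CAPM required = R_f + β·MRP = 2.4% + 1.18 × 7.1% = 10.7780%
α = realised − required = 13.6848% − 10.7780% = +2.91%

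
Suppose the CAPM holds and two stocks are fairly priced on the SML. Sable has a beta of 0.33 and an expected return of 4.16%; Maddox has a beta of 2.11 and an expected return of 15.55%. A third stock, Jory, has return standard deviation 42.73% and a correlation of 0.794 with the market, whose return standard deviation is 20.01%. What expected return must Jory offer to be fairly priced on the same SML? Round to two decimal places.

MRP = (15.55% − 4.16%) / (2.11 − 0.33) = 6.3989%
R_f = 4.16% − 0.33 × 6.3989% = 2.0484%
β_Jory = ρ·σ_i/σ_m = 0.794 × 42.73 / 20.01 = 1.6955
E(R_Jory) = R_f + β × MRP = 2.0484% + 1.6955 × 6.3989% = 12.90%

12.90%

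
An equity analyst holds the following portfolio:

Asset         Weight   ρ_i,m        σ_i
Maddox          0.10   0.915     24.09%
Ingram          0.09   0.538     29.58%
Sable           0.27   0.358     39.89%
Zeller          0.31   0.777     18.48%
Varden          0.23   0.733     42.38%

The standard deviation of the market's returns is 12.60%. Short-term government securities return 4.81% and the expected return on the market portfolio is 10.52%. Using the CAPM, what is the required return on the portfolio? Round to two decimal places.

β_Maddox = 0.915 × 24.09% / 12.60% = 1.7494
β_Ingram = 0.538 × 29.58% / 12.60% = 1.2630
β_Sable = 0.358 × 39.89% / 12.60% = 1.1334
β_Zeller = 0.777 × 18.48% / 12.60% = 1.1396
β_Varden = 0.733 × 42.38% / 12.60% = 2.4654
β_P = Σ w_i β_i = 0.10×1.7494 + 0.09×1.2630 + 0.27×1.1334 + 0.31×1.1396 + 0.23×2.4654 = 1.5149
MRP = 10.52% − 4.81% = 5.71%
E(R_P) = R_f + β_P × MRP = 4.81% + 1.5149 × 5.71% = 13.46%

13.46%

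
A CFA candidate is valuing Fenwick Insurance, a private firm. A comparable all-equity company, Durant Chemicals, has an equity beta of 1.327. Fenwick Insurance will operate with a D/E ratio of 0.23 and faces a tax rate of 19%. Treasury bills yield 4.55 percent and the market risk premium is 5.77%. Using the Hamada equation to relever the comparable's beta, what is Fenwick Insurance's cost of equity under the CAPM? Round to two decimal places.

13.63%

β_L = β_U × [1 + (1 − t)(D/E)] = 1.327 × [1 + (1 − 0.19) × 0.23]
    = 1.327 × [1 + 0.81 × 0.23] = 1.327 × 1.1863 = 1.5742
E(R) = R_f + β_L × MRP = 4.55% + 1.5742 × 5.77% = 13.63%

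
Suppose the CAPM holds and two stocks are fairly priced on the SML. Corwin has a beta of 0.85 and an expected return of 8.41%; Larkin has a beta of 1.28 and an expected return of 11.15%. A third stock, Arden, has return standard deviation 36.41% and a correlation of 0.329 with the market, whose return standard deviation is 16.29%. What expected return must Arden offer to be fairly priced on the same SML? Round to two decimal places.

MRP = (11.15% − 8.41%) / (1.28 − 0.85) = 6.3721%
R_f = 8.41% − 0.85 × 6.3721% = 2.9937%
β_Arden = ρ·σ_i/σ_m = 0.329 × 36.41 / 16.29 = 0.7354
E(R_Arden) = R_f + β × MRP = 2.9937% + 0.7354 × 6.3721% = 7.68%

7.68%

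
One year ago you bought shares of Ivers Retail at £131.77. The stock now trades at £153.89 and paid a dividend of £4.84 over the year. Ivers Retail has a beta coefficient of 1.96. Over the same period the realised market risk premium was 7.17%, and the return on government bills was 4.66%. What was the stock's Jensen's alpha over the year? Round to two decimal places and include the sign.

+1.75%

Realised HPR = (P1 + D1 − P0) / P0 = (153.89 + 4.84 − 131.77) / 131.77 = 26.96 / 131.77 = 20.4599%
CAPM required = R_f + β·MRP = 4.66% + 1.96 × 7.17% = 18.7132%
α = realised − required = 20.4599% − 18.7132% = +1.75%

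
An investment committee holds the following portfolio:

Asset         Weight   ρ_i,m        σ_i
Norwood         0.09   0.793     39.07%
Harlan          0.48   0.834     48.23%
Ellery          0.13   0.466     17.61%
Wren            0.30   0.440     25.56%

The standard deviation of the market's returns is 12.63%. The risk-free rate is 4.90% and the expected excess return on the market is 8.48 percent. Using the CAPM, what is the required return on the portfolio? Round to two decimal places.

β_Norwood = 0.793 × 39.07% / 12.63% = 2.4531
β_Harlan = 0.834 × 48.23% / 12.63% = 3.1848
β_Ellery = 0.466 × 17.61% / 12.63% = 0.6497
β_Wren = 0.440 × 25.56% / 12.63% = 0.8905
β_P = Σ w_i β_i = 0.09×2.4531 + 0.48×3.1848 + 0.13×0.6497 + 0.30×0.8905 = 2.1011
E(R_P) = R_f + β_P × MRP = 4.90% + 2.1011 × 8.48% = 22.72%

22.72%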